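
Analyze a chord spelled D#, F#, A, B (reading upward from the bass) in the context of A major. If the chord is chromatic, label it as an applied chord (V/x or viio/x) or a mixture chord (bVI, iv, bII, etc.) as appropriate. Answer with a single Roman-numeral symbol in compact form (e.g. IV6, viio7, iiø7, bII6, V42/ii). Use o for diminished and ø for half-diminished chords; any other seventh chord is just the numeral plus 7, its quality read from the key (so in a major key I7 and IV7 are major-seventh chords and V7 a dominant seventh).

Stacked in thirds the chord is B-D#-F#-A: a dominant seventh chord on B.
B is not a diatonic chord root with this quality in A major, but it lies a perfect fifth above E (V), so the chord functions as an applied dominant of V.
With D# in the bass the chord is in first inversion, so the figured bass is 65.

V65/V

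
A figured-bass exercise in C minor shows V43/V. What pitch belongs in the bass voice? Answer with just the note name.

The applied chord V43/V is rooted on D: D-F#-A-C.
The figure 43 means second inversion — the fifth is in the bass.

A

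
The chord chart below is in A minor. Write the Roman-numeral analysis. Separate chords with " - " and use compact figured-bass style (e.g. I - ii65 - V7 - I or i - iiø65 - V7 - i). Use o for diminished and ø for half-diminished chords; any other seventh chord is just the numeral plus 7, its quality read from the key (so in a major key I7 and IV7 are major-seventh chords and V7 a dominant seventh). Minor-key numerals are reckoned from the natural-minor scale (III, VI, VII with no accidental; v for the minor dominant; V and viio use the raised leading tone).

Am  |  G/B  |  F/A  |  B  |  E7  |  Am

i - VII6 - VI6 - V/V - V7 - i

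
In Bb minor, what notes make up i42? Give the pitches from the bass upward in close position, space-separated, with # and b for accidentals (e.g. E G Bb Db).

Ab Bb Db F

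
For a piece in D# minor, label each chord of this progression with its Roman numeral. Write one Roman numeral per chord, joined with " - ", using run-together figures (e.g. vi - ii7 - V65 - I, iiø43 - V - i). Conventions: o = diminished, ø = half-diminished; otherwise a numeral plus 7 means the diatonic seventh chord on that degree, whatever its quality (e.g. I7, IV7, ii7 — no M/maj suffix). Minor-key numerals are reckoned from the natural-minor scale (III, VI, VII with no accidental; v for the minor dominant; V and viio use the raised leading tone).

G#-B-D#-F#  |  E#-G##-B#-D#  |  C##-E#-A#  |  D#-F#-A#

iv7 - V7/V - V6 - i

G#-B-D#-F#: minor seventh chord on G# = scale degree 4 → iv7.
E#-G##-B#-D#: a dominant seventh chord on E#, the applied dominant of V → V7/V.
C##-E#-A# has root A#, degree 5 in D# minor, so V6.
D#-F#-A# has root D#, degree 1 in D# minor, so i.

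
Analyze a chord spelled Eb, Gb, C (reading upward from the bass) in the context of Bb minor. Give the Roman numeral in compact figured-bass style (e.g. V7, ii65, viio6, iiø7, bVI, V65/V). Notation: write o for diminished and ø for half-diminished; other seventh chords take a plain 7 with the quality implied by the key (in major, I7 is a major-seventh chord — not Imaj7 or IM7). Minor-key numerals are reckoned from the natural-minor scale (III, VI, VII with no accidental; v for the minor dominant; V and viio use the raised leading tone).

Stacked in thirds the chord is C-Eb-Gb: a diminished triad on C.
C is scale degree 2 in Bb minor, and a diminished triad on that degree is written iio.
With Eb in the bass the chord is in first inversion, so the figured bass is 6.

iio6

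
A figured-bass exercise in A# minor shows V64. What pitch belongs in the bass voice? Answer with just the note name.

B#

V in A# minor has root E#; the chord is E#-G##-B#.
The figure 64 means second inversion — the fifth is in the bass.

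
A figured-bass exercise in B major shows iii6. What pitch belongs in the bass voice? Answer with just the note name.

F#

iii in B major has root D#; the chord is D#-F#-A#.
The figure 6 means first inversion — the third is in the bass.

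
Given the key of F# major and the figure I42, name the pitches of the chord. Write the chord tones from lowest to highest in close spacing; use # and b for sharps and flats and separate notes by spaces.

E# F# A# C#

The numeral's case and figure indicate a major seventh chord. In F# major its root, the tonic, is F#.
Stacking thirds from F# gives F#-A#-C#-E#.
The figured bass 42 indicates third inversion, placing the seventh (E#) in the bass: E#-F#-A#-C#.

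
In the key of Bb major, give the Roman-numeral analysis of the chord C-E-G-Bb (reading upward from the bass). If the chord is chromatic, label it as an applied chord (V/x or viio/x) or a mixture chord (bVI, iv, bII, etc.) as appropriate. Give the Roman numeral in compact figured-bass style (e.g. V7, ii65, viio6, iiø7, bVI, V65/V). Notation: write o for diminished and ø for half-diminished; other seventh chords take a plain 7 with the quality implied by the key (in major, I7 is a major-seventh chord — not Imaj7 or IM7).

Stacked in thirds the chord is C-E-G-Bb: a dominant seventh chord on C.
C is not a diatonic chord root with this quality in Bb major, but it lies a perfect fifth above F (V), so the chord functions as an applied dominant of V.

V7/V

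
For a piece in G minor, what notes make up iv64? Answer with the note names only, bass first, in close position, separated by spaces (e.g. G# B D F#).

G C Eb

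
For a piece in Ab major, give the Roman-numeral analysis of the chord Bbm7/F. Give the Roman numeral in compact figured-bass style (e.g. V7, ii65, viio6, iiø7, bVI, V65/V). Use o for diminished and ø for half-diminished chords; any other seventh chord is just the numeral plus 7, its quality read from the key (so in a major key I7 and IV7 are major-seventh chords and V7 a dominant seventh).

The pitches Bb-Db-F-Ab form a minor seventh chord rooted on Bb.
In Ab major, Bb is the supertonic; the diatonic minor seventh chord there is ii7.
With F in the bass the chord is in second inversion, so the figured bass is 43.

ii43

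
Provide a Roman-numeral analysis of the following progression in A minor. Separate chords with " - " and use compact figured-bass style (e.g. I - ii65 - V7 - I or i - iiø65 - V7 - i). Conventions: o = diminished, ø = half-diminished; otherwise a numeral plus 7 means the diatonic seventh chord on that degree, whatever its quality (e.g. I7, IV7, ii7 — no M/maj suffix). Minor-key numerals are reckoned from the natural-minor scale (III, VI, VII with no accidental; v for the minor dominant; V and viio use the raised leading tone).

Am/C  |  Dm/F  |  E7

i6 - iv6 - V7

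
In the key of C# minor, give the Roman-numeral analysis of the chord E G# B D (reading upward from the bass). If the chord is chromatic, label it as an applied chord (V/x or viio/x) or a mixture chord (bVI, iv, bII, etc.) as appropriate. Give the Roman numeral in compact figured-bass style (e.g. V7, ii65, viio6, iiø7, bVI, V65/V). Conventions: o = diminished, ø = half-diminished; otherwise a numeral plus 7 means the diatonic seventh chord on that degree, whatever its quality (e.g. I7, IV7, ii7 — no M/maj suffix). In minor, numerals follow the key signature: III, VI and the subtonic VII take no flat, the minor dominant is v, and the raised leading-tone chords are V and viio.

V7/VI

Stacked in thirds the chord is E-G#-B-D: a dominant seventh chord on E.
E is not a diatonic chord root with this quality in C# minor, but it lies a perfect fifth above A (VI), so the chord functions as an applied dominant of VI.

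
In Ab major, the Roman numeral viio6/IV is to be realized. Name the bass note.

The applied chord viio6/IV is rooted on C: C-Eb-Gb.
The figure 6 means first inversion — the third is in the bass.

Eb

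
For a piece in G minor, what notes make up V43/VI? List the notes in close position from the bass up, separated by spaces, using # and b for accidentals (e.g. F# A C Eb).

The slash means an applied dominant: we want the dominant of VI. In G minor, VI is Eb major, and its dominant is built on Bb.
Building a dominant seventh chord on Bb gives Bb-D-F-Ab.
With the 43 figure the chord is in second inversion; from the bass F upward in close position it reads F-Ab-Bb-D.

F Ab Bb D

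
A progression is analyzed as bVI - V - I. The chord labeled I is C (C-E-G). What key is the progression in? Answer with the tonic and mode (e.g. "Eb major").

The chord C is a major triad rooted on C; its label is I.
If C is scale degree 1 and the mode makes that degree carry a major triad, the tonic is C and the mode is major.

C major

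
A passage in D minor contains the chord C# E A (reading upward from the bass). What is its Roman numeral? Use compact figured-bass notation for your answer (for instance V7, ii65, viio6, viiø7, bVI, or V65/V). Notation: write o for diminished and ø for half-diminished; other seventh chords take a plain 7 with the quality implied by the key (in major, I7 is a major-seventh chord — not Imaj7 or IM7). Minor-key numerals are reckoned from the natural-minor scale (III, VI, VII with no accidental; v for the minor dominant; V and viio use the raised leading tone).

V6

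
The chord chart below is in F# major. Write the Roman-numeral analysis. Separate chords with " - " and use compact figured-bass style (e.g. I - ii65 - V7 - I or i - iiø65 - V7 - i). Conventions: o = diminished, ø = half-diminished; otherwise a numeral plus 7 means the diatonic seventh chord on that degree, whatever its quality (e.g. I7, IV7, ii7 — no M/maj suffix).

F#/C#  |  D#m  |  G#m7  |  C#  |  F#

I64 - vi - ii7 - V - I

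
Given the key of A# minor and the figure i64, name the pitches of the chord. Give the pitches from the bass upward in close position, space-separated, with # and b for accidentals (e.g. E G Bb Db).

E# A# C#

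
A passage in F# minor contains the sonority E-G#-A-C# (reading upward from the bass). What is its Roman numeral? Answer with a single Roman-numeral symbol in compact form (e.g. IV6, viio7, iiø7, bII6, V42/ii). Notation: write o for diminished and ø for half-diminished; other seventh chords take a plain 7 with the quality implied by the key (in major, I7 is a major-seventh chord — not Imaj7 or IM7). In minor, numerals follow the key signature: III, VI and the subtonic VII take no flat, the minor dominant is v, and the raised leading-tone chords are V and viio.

III43

Stacked in thirds the chord is A-C#-E-G#: a major seventh chord on A.
A is scale degree 3 in F# minor, and a major seventh chord on that degree is written III7.
With E in the bass the chord is in second inversion, so the figured bass is 43.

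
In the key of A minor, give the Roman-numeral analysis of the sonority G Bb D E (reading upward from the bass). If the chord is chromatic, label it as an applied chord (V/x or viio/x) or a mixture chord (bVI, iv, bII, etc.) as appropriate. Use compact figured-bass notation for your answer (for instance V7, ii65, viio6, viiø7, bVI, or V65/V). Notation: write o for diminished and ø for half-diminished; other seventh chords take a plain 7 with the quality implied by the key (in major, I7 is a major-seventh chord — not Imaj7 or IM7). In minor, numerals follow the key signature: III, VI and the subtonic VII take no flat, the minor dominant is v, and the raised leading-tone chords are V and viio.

viiø65/VI

The pitches E-G-Bb-D form a half-diminished seventh chord rooted on E.
E sits a half step below F (VI in A minor); a diminished chord there is the applied leading-tone chord of VI.
With G in the bass the chord is in first inversion, so the figured bass is 65.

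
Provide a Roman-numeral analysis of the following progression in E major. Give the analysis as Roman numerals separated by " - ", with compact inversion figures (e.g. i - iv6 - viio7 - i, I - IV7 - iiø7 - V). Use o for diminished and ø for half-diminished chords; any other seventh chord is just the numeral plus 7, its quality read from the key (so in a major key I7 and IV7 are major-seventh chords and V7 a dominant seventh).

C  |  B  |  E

bVI - V - I

C: major triad on C — chromatic; bVI (borrowed from the parallel minor).
B has root B, degree 5 in E major, so V.
E: root E is the tonic; major triad there is I.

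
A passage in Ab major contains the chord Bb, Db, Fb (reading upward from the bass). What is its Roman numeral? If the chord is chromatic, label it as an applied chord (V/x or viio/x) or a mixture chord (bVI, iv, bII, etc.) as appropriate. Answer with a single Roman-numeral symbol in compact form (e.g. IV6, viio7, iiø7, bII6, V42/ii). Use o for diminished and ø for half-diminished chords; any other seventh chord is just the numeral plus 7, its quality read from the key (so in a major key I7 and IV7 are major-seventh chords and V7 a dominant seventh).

The pitches Bb-Db-Fb form a diminished triad rooted on Bb.
Bb is the second degree of Ab major. This is the diminished supertonic triad, borrowed from the parallel minor.

iio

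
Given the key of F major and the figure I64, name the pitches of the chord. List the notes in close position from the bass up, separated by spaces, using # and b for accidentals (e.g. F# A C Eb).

C F A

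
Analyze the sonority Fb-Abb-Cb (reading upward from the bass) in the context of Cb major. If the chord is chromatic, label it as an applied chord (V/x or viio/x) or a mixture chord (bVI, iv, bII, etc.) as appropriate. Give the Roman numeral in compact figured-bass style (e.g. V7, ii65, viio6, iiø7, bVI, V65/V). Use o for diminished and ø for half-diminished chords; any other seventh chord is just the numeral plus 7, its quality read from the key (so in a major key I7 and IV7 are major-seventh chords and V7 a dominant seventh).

Stacked in thirds the chord is Fb-Abb-Cb: a minor triad on Fb.
Fb is the fourth degree of Cb major. This is the minor subdominant, borrowed from the parallel minor.

iv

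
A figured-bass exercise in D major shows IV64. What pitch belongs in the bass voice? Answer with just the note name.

IV in D major has root G; the chord is G-B-D.
The figure 64 means second inversion — the fifth is in the bass.

D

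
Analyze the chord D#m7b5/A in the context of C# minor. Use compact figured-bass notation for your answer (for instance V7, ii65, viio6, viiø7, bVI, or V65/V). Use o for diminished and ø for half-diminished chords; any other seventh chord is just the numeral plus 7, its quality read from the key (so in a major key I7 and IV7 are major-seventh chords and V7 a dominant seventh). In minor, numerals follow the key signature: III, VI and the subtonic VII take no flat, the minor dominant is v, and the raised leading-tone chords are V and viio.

iiø43

Stacked in thirds the chord is D#-F#-A-C#: a half-diminished seventh chord on D#.
D# is scale degree 2 in C# minor, and a half-diminished seventh chord on that degree is written iiø7.
With A in the bass the chord is in second inversion, so the figured bass is 43.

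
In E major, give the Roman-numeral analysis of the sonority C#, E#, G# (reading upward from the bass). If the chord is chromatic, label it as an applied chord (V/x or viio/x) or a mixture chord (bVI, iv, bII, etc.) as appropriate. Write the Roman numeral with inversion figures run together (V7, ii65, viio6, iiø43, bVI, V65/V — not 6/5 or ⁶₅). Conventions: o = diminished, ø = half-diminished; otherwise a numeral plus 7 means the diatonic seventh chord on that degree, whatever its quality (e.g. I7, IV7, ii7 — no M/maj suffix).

The pitches C#-E#-G# form a major triad rooted on C#.
C# is not a diatonic chord root with this quality in E major, but it lies a perfect fifth above F# (ii), so the chord functions as an applied dominant of ii.

V/ii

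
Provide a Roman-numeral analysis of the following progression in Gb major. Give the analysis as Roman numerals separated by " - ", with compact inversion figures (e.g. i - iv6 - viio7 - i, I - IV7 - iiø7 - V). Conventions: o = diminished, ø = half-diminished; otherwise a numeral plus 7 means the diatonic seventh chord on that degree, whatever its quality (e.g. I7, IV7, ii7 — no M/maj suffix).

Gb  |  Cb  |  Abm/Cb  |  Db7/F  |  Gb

I - IV - ii6 - V65 - I

Gb has root Gb, degree 1 in Gb major, so I.
Cb: major triad on Cb = scale degree 4 → IV.
Abm/Cb: root Ab is the supertonic; minor triad there is ii6.
Db7/F has root Db, degree 5 in Gb major, so V65.
Gb has root Gb, degree 1 in Gb major, so I.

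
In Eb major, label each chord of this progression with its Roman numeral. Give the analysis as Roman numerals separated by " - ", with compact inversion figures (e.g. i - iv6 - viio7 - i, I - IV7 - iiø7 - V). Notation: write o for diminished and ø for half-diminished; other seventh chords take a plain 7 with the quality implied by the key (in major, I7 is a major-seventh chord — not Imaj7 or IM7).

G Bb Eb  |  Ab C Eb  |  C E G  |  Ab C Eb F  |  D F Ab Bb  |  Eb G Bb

G-Bb-Eb: root Eb is the tonic; major triad there is I6.
Ab-C-Eb: root Ab is the subdominant; major triad there is IV.
C-E-G: a major triad on C, the applied dominant of ii → V/ii.
Ab-C-Eb-F has root F, degree 2 in Eb major, so ii65.
D-F-Ab-Bb: root Bb is the dominant; dominant seventh chord there is V65.
Eb-G-Bb has root Eb, degree 1 in Eb major, so I.

I6 - IV - V/ii - ii65 - V65 - I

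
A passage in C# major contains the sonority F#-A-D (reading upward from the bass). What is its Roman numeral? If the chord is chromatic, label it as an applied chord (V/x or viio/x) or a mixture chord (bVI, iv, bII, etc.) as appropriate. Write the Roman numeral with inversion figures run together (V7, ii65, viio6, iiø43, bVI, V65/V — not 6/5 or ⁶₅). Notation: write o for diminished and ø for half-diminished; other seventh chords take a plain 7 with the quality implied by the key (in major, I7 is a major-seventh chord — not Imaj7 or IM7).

bII6

Stacked in thirds the chord is D-F#-A: a major triad on D.
D is the lowered second degree of C# major (diatonic 2 would be D#). This is the Neapolitan sixth — a major triad on the lowered second degree, here in its customary first inversion.
With F# in the bass the chord is in first inversion, so the figured bass is 6.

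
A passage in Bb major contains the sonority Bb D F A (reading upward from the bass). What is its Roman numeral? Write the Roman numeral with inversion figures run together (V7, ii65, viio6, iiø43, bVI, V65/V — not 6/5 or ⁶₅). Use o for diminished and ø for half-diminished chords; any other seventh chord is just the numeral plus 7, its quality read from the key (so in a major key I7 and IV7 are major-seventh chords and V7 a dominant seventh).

I7

Stacked in thirds the chord is Bb-D-F-A: a major seventh chord on Bb.
In Bb major, Bb is the tonic; the diatonic major seventh chord there is I7.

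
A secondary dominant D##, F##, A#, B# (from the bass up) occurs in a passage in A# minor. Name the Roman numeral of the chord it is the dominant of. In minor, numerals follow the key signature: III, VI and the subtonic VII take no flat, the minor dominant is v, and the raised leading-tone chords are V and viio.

V

The chord is a dominant seventh chord on B#.
A dominant resolves down a perfect fifth: B# → E#. In A# minor, E# is scale degree 5, i.e. V.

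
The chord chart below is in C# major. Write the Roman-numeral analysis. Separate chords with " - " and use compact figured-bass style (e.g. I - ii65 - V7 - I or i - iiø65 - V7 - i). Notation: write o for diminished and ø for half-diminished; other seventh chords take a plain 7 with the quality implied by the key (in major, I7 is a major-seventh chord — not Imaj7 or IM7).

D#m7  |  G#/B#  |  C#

ii7 - V6 - I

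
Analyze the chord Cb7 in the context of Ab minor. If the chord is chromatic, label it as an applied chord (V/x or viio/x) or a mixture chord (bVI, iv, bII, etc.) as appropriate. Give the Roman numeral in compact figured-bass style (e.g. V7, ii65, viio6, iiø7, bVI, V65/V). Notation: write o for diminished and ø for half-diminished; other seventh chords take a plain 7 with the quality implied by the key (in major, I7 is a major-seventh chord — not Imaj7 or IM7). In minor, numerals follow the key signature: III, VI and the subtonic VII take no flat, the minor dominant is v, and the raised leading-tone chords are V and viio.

V7/VI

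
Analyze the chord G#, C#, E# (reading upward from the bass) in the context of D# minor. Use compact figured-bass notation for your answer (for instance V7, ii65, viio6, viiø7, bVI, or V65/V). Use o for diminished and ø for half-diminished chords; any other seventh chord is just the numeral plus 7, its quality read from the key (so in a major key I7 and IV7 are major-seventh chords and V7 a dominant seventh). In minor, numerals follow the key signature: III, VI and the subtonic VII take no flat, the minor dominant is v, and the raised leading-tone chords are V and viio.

VII64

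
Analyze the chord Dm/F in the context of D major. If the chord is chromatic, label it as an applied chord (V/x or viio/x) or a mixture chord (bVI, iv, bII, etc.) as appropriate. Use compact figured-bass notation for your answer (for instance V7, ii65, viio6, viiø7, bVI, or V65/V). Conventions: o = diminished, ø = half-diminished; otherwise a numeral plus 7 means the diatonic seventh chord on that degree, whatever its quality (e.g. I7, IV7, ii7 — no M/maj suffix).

i6

Stacked in thirds the chord is D-F-A: a minor triad on D.
D is the first degree of D major. This is the minor tonic, borrowed from the parallel minor.
With F in the bass the chord is in first inversion, so the figured bass is 6.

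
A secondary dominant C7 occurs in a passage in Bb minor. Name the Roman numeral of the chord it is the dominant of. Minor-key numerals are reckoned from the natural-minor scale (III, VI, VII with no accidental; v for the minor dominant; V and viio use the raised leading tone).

V

The chord is a dominant seventh chord on C.
A dominant resolves down a perfect fifth: C → F. In Bb minor, F is scale degree 5, i.e. V.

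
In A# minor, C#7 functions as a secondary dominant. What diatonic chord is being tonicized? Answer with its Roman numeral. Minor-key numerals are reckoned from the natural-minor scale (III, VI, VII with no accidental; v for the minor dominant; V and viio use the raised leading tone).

VI

The chord is a dominant seventh chord on C#.
A dominant resolves down a perfect fifth: C# → F#. In A# minor, F# is scale degree 6, i.e. VI.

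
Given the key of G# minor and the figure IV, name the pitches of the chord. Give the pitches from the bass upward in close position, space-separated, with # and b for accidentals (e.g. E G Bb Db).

Scale degree 4 in G# minor is C#; here the chord built on it is altered to a major triad. IV is the major subdominant, borrowed from the parallel major.
So the chord is C#-E#-G#, a major triad.

C# E# G#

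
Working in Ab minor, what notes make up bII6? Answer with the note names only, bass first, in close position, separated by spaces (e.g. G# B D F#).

Db Fb Bbb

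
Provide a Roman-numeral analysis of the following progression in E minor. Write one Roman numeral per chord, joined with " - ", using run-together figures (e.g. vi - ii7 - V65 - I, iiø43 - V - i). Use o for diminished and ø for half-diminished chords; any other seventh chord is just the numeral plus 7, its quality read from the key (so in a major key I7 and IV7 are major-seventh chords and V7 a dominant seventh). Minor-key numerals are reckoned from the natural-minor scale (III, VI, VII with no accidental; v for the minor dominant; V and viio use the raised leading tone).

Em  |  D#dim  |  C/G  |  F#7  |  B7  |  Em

i - viio - VI64 - V7/V - V7 - i

Em: minor triad on E = scale degree 1 → i.
D#dim: root D# is the leading tone; diminished triad there is viio.
C/G: root C is the submediant; major triad there is VI64.
F#7 is the secondary dominant of V (dominant seventh chord on F#): V7/V.
B7: root B is the dominant; dominant seventh chord there is V7.
Em has root E, degree 1 in E minor, so i.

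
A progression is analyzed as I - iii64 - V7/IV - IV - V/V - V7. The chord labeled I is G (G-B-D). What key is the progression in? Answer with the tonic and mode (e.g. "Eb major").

The anchor chord is a major triad on G, labeled I.
If G is scale degree 1 and the mode makes that degree carry a major triad, the tonic is G and the mode is major.

G major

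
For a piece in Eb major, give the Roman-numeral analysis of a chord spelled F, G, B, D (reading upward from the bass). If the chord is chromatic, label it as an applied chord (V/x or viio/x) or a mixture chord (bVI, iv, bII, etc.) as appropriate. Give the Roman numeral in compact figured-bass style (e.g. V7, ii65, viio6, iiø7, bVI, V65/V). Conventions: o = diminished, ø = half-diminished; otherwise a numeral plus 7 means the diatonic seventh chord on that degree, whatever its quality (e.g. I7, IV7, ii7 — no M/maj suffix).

V42/vi

The pitches G-B-D-F form a dominant seventh chord rooted on G.
G is not a diatonic chord root with this quality in Eb major, but it lies a perfect fifth above C (vi), so the chord functions as an applied dominant of vi.
With F in the bass the chord is in third inversion, so the figured bass is 42.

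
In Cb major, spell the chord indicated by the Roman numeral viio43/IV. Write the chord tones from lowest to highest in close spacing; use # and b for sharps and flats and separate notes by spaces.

Bbb Dbb Eb Gb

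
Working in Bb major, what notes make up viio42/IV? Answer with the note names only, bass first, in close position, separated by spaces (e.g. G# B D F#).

The slash marks an applied leading-tone chord: viio of IV. In Bb major, IV is Eb, so the leading tone to it is D, a half step below.
Building a fully diminished seventh chord on D gives D-F-Ab-Cb.
With the 42 figure the chord is in third inversion; from the bass Cb upward in close position it reads Cb-D-F-Ab.

Cb D F Ab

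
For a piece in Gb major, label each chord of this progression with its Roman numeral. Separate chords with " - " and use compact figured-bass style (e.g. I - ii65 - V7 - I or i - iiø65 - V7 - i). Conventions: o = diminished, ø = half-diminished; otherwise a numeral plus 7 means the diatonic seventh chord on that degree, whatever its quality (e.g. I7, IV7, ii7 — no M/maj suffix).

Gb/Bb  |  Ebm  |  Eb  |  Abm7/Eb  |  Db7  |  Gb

I6 - vi - V/ii - ii43 - V7 - I

Gb/Bb: root Gb is the tonic; major triad there is I6.
Ebm: minor triad on Eb = scale degree 6 → vi.
Eb is the secondary dominant of ii (major triad on Eb): V/ii.
Abm7/Eb: root Ab is the supertonic; minor seventh chord there is ii43.
Db7 has root Db, degree 5 in Gb major, so V7.
Gb: major triad on Gb = scale degree 1 → I.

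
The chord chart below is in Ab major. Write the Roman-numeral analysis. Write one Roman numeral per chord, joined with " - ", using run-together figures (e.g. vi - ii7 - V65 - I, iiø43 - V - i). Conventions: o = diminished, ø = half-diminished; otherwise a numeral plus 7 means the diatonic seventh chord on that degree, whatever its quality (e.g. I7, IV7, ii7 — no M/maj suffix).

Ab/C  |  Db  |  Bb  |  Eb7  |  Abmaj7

Ab/C has root Ab, degree 1 in Ab major, so I6.
Db has root Db, degree 4 in Ab major, so IV.
Bb: chromatic; Bb is V of V, so V/V.
Eb7: dominant seventh chord on Eb = scale degree 5 → V7.
Abmaj7 has root Ab, degree 1 in Ab major, so I7.

I6 - IV - V/V - V7 - I7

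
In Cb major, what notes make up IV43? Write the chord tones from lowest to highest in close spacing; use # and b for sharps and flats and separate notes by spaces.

Cb Eb Fb Ab

The numeral's case and figure indicate a major seventh chord. In Cb major its root, the subdominant, is Fb.
Stacking thirds from Fb gives Fb-Ab-Cb-Eb.
The figured bass 43 indicates second inversion, placing the fifth (Cb) in the bass: Cb-Eb-Fb-Ab.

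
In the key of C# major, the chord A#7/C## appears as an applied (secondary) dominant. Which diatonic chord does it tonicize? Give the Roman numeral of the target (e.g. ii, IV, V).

The chord is a dominant seventh chord on A#.
A dominant resolves down a perfect fifth: A# → D#. In C# major, D# is scale degree 2, i.e. ii.

ii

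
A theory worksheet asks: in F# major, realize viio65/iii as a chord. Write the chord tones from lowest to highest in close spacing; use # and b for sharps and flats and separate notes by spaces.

B# D# F# G##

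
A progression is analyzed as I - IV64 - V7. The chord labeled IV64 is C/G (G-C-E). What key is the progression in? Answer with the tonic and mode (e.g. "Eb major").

G major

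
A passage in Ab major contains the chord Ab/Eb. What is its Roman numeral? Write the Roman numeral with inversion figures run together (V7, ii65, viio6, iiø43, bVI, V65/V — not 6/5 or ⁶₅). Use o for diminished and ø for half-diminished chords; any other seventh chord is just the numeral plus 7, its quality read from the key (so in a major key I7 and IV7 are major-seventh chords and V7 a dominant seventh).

I64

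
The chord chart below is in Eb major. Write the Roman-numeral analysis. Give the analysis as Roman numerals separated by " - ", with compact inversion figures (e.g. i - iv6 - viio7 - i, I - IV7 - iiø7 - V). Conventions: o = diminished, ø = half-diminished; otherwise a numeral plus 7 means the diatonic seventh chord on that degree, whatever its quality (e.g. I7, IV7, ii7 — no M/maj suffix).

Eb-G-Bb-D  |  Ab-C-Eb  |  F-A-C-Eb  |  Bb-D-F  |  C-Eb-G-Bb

I7 - IV - V7/V - V - vi7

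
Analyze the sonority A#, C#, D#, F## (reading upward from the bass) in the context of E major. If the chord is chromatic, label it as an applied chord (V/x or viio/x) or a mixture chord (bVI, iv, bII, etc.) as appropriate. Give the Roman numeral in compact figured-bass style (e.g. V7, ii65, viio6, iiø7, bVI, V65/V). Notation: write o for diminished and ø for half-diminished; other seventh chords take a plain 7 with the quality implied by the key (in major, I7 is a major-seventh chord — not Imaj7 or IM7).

V43/iii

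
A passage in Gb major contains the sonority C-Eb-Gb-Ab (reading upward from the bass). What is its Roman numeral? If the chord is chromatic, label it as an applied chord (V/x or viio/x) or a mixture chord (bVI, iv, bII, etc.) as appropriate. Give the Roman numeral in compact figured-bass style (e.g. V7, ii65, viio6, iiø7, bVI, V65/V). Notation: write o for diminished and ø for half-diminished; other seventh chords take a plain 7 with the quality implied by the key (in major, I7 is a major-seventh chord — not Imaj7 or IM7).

Stacked in thirds the chord is Ab-C-Eb-Gb: a dominant seventh chord on Ab.
Ab is not a diatonic chord root with this quality in Gb major, but it lies a perfect fifth above Db (V), so the chord functions as an applied dominant of V.
With C in the bass the chord is in first inversion, so the figured bass is 65.

V65/V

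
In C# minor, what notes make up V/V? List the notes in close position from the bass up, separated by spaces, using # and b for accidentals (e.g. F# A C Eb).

D# F## A#

The slash means an applied dominant: we want the dominant of V. In C# minor, V is G# major, and its dominant is built on D#.
Building a major triad on D# gives D#-F##-A#.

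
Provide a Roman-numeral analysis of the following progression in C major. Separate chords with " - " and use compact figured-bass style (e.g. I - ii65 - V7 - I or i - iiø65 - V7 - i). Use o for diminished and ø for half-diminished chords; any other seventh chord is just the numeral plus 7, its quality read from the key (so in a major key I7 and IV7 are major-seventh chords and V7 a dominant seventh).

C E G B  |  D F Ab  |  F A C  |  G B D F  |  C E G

I7 - iio - IV - V7 - I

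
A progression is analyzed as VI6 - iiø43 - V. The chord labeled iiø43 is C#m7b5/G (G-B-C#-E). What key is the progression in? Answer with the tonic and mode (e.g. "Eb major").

B minor

The anchor chord is a half-diminished seventh chord on C#, labeled iiø43.
iiø43 on C# implies C# is the supertonic; that puts the tonic at B, and the lowercase numeral fits minor mode.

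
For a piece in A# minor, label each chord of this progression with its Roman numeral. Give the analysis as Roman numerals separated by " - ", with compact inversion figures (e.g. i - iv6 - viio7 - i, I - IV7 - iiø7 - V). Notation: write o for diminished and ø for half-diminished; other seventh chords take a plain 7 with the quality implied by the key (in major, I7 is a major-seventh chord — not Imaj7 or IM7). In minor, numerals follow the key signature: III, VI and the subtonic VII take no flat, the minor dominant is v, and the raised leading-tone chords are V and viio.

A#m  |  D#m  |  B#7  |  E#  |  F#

A#m: root A# is the tonic; minor triad there is i.
D#m: root D# is the subdominant; minor triad there is iv.
B#7: a dominant seventh chord on B#, the applied dominant of V → V7/V.
E# has root E#, degree 5 in A# minor, so V.
F# has root F#, degree 6 in A# minor, so VI.

i - iv - V7/V - V - VI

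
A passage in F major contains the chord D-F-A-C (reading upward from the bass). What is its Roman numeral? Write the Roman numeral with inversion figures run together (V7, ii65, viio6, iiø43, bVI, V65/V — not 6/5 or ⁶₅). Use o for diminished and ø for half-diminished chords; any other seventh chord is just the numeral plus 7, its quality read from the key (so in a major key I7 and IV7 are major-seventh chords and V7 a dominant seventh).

vi7

Stacked in thirds the chord is D-F-A-C: a minor seventh chord on D.
D is scale degree 6 in F major, and a minor seventh chord on that degree is written vi7.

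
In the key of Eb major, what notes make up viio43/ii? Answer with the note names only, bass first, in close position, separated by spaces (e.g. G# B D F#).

Bb Db E G

viio43/ii is a secondary leading-tone chord. The target ii is F in Eb major; the applied chord is rooted a semitone below, on E.
Building a fully diminished seventh chord on E gives E-G-Bb-Db.
With the 43 figure the chord is in second inversion; from the bass Bb upward in close position it reads Bb-Db-E-G.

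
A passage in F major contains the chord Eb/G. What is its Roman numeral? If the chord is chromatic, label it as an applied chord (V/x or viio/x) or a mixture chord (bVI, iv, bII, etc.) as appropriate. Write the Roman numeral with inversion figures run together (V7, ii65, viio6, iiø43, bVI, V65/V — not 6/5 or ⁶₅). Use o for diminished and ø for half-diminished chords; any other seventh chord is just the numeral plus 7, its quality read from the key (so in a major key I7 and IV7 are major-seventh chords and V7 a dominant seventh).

The pitches Eb-G-Bb form a major triad rooted on Eb.
Eb is the lowered seventh degree of F major (diatonic 7 would be E). This is a major triad on the lowered seventh degree (the subtonic), borrowed from the parallel minor.
With G in the bass the chord is in first inversion, so the figured bass is 6.

bVII6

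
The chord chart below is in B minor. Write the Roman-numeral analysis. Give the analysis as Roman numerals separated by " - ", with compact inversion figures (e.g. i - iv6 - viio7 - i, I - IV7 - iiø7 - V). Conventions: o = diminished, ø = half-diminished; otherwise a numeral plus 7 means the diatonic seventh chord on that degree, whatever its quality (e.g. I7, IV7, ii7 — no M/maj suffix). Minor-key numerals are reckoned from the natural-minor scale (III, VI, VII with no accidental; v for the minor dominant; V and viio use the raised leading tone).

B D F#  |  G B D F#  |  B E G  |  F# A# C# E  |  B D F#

i - VI7 - iv64 - V7 - i

B-D-F# has root B, degree 1 in B minor, so i.
G-B-D-F#: major seventh chord on G = scale degree 6 → VI7.
B-E-G has root E, degree 4 in B minor, so iv64.
F#-A#-C#-E: root F# is the dominant; dominant seventh chord there is V7.
B-D-F#: minor triad on B = scale degree 1 → i.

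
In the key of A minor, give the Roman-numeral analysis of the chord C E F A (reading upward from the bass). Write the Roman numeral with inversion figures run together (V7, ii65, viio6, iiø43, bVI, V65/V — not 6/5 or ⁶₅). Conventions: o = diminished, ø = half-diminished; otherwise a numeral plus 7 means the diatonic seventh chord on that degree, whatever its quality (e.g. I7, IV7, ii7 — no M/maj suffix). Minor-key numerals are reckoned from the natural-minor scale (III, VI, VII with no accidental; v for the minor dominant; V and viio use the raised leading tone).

The pitches F-A-C-E form a major seventh chord rooted on F.
In A minor, F is the submediant; the diatonic major seventh chord there is VI7.
With C in the bass the chord is in second inversion, so the figured bass is 43.

VI43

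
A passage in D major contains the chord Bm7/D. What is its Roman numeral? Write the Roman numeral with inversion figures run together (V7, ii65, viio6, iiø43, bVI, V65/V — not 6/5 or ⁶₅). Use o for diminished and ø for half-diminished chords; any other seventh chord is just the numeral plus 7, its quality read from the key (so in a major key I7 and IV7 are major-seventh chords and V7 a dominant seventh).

Stacked in thirds the chord is B-D-F#-A: a minor seventh chord on B.
B is scale degree 6 in D major, and a minor seventh chord on that degree is written vi7.
With D in the bass the chord is in first inversion, so the figured bass is 65.

vi65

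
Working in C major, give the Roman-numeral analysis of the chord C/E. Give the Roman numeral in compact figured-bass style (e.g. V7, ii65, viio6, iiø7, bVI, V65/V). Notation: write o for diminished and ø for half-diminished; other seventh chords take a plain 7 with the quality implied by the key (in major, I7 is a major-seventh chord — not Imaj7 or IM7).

I6

The pitches C-E-G form a major triad rooted on C.
In C major, C is the tonic; the diatonic major triad there is I.
With E in the bass the chord is in first inversion, so the figured bass is 6.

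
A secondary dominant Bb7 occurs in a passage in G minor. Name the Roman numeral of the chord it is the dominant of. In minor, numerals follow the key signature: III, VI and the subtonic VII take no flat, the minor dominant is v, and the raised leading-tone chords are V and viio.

VI

The chord is a dominant seventh chord on Bb.
A dominant resolves down a perfect fifth: Bb → Eb. In G minor, Eb is scale degree 6, i.e. VI.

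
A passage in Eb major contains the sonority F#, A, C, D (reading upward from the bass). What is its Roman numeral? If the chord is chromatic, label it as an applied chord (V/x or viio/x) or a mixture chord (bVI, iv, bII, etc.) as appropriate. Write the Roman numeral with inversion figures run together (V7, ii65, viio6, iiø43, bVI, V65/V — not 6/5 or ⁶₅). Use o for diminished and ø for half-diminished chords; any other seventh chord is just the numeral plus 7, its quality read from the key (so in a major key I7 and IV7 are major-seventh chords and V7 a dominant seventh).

Stacked in thirds the chord is D-F#-A-C: a dominant seventh chord on D.
D is not a diatonic chord root with this quality in Eb major, but it lies a perfect fifth above G (iii), so the chord functions as an applied dominant of iii.
With F# in the bass the chord is in first inversion, so the figured bass is 65.

V65/iii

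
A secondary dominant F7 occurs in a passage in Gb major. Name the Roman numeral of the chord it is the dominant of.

iii

The chord is a dominant seventh chord on F.
A dominant resolves down a perfect fifth: F → Bb. In Gb major, Bb is scale degree 3, i.e. iii.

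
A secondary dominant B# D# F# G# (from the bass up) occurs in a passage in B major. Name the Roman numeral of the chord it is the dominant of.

The chord is a dominant seventh chord on G#.
A dominant resolves down a perfect fifth: G# → C#. In B major, C# is scale degree 2, i.e. ii.

ii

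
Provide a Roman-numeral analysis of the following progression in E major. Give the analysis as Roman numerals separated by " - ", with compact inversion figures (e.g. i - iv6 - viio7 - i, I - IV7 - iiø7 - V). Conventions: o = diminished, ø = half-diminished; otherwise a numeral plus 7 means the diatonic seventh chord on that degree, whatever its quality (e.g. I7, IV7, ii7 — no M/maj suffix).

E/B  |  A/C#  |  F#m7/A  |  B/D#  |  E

I64 - IV6 - ii65 - V6 - I

E/B: root E is the tonic; major triad there is I64.
A/C#: major triad on A = scale degree 4 → IV6.
F#m7/A has root F#, degree 2 in E major, so ii65.
B/D#: root B is the dominant; major triad there is V6.
E: major triad on E = scale degree 1 → I.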